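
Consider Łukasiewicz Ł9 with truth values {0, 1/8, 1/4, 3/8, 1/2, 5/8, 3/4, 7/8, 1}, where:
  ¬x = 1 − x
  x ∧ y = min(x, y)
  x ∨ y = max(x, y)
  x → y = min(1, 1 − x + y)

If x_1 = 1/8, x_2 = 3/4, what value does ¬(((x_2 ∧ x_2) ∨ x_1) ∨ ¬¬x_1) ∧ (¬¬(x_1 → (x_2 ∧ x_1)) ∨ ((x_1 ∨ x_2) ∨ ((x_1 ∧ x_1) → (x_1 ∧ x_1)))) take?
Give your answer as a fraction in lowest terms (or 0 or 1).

1/4

x_2 ∧ x_2 = 3/4 ∧ 3/4 = 3/4
(x_2 ∧ x_2) ∨ x_1 = 3/4 ∨ 1/8 = 3/4
¬x_1 = ¬1/8 = 7/8
¬¬x_1 = ¬7/8 = 1/8
((x_2 ∧ x_2) ∨ x_1) ∨ ¬¬x_1 = 3/4 ∨ 1/8 = 3/4
¬(((x_2 ∧ x_2) ∨ x_1) ∨ ¬¬x_1) = ¬3/4 = 1/4
x_2 ∧ x_1 = 3/4 ∧ 1/8 = 1/8
x_1 → (x_2 ∧ x_1) = 1/8 → 1/8 = 1
¬(x_1 → (x_2 ∧ x_1)) = ¬1 = 0
¬¬(x_1 → (x_2 ∧ x_1)) = ¬0 = 1
x_1 ∨ x_2 = 1/8 ∨ 3/4 = 3/4
x_1 ∧ x_1 = 1/8 ∧ 1/8 = 1/8
x_1 ∧ x_1 = 1/8 ∧ 1/8 = 1/8
(x_1 ∧ x_1) → (x_1 ∧ x_1) = 1/8 → 1/8 = 1
(x_1 ∨ x_2) ∨ ((x_1 ∧ x_1) → (x_1 ∧ x_1)) = 3/4 ∨ 1 = 1
¬¬(x_1 → (x_2 ∧ x_1)) ∨ ((x_1 ∨ x_2) ∨ ((x_1 ∧ x_1) → (x_1 ∧ x_1))) = 1 ∨ 1 = 1
¬(((x_2 ∧ x_2) ∨ x_1) ∨ ¬¬x_1) ∧ (¬¬(x_1 → (x_2 ∧ x_1)) ∨ ((x_1 ∨ x_2) ∨ ((x_1 ∧ x_1) → (x_1 ∧ x_1)))) = 1/4 ∧ 1 = 1/4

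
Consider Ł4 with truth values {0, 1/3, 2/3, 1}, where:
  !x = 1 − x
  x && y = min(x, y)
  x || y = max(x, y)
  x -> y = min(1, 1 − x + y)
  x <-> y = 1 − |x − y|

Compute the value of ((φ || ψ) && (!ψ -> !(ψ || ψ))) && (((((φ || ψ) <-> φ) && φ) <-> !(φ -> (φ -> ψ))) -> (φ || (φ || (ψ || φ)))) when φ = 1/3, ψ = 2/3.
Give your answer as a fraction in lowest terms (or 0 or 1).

φ || ψ = 1/3 || 2/3 = 2/3
!ψ = !2/3 = 1/3
ψ || ψ = 2/3 || 2/3 = 2/3
!(ψ || ψ) = !2/3 = 1/3
!ψ -> !(ψ || ψ) = 1/3 -> 1/3 = 1
(φ || ψ) && (!ψ -> !(ψ || ψ)) = 2/3 && 1 = 2/3
φ || ψ = 1/3 || 2/3 = 2/3
(φ || ψ) <-> φ = 2/3 <-> 1/3 = 2/3
((φ || ψ) <-> φ) && φ = 2/3 && 1/3 = 1/3
φ -> ψ = 1/3 -> 2/3 = 1
φ -> (φ -> ψ) = 1/3 -> 1 = 1
!(φ -> (φ -> ψ)) = !1 = 0
(((φ || ψ) <-> φ) && φ) <-> !(φ -> (φ -> ψ)) = 1/3 <-> 0 = 2/3
ψ || φ = 2/3 || 1/3 = 2/3
φ || (ψ || φ) = 1/3 || 2/3 = 2/3
φ || (φ || (ψ || φ)) = 1/3 || 2/3 = 2/3
((((φ || ψ) <-> φ) && φ) <-> !(φ -> (φ -> ψ))) -> (φ || (φ || (ψ || φ))) = 2/3 -> 2/3 = 1
((φ || ψ) && (!ψ -> !(ψ || ψ))) && (((((φ || ψ) <-> φ) && φ) <-> !(φ -> (φ -> ψ))) -> (φ || (φ || (ψ || φ)))) = 2/3 && 1 = 2/3

2/3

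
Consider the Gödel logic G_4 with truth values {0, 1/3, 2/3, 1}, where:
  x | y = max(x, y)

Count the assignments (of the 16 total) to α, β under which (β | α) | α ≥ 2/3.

α = 0, β = 0 ↦ 0  <
α = 0, β = 1/3 ↦ 1/3  <
α = 0, β = 2/3 ↦ 2/3  ≥
α = 0, β = 1 ↦ 1  ≥
α = 1/3, β = 0 ↦ 1/3  <
α = 1/3, β = 1/3 ↦ 1/3  <
α = 1/3, β = 2/3 ↦ 2/3  ≥
α = 1/3, β = 1 ↦ 1  ≥
α = 2/3, β = 0 ↦ 2/3  ≥
α = 2/3, β = 1/3 ↦ 2/3  ≥
α = 2/3, β = 2/3 ↦ 2/3  ≥
α = 2/3, β = 1 ↦ 1  ≥
α = 1, β = 0 ↦ 1  ≥
α = 1, β = 1/3 ↦ 1  ≥
α = 1, β = 2/3 ↦ 1  ≥
α = 1, β = 1 ↦ 1  ≥
So 12 of the 16 assignments meet the threshold.

12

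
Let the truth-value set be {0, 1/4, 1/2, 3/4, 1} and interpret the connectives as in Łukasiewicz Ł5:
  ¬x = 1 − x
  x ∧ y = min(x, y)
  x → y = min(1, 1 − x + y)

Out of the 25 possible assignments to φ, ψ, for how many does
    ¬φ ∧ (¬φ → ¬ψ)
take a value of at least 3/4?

5

value 1: 1 assignment (counts)
value 3/4: 4 assignments (counts)
value 1/2: 7 assignments
value 1/4: 7 assignments
value 0: 6 assignments
So 5 of the 25 assignments meet the threshold.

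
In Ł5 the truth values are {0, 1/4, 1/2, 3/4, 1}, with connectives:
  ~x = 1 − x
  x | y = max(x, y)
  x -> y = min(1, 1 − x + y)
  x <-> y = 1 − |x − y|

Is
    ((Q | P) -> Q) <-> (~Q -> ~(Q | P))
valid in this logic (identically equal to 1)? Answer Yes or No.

Yes

At P = 1/4, Q = 1/2, for instance:
Q | P = 1/2 | 1/4 = 1/2
(Q | P) -> Q = 1/2 -> 1/2 = 1
~Q = ~1/2 = 1/2
~(Q | P) = ~1/2 = 1/2
~Q -> ~(Q | P) = 1/2 -> 1/2 = 1
((Q | P) -> Q) <-> (~Q -> ~(Q | P)) = 1 <-> 1 = 1
and checking the remaining 24 assignments likewise gives ≥ 1 in every case.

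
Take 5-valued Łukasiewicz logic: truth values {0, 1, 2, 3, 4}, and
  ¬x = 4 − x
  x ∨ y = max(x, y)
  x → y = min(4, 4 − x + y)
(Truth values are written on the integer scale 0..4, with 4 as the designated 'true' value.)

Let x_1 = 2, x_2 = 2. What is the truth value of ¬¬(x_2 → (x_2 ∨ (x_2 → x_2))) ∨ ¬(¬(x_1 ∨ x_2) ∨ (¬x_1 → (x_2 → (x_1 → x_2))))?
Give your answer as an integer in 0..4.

x_2 → x_2 = 2 → 2 = 4
x_2 ∨ (x_2 → x_2) = 2 ∨ 4 = 4
x_2 → (x_2 ∨ (x_2 → x_2)) = 2 → 4 = 4
¬(x_2 → (x_2 ∨ (x_2 → x_2))) = ¬4 = 0
¬¬(x_2 → (x_2 ∨ (x_2 → x_2))) = ¬0 = 4
x_1 ∨ x_2 = 2 ∨ 2 = 2
¬(x_1 ∨ x_2) = ¬2 = 2
¬x_1 = ¬2 = 2
x_1 → x_2 = 2 → 2 = 4
x_2 → (x_1 → x_2) = 2 → 4 = 4
¬x_1 → (x_2 → (x_1 → x_2)) = 2 → 4 = 4
¬(x_1 ∨ x_2) ∨ (¬x_1 → (x_2 → (x_1 → x_2))) = 2 ∨ 4 = 4
¬(¬(x_1 ∨ x_2) ∨ (¬x_1 → (x_2 → (x_1 → x_2)))) = ¬4 = 0
¬¬(x_2 → (x_2 ∨ (x_2 → x_2))) ∨ ¬(¬(x_1 ∨ x_2) ∨ (¬x_1 → (x_2 → (x_1 → x_2)))) = 4 ∨ 0 = 4

4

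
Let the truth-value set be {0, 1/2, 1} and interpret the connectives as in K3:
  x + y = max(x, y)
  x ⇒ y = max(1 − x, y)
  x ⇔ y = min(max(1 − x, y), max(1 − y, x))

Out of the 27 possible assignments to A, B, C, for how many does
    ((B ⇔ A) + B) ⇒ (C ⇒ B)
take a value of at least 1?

17

value 1: 17 assignments (counts)
value 1/2: 9 assignments
value 0: 1 assignment
So 17 of the 27 assignments meet the threshold.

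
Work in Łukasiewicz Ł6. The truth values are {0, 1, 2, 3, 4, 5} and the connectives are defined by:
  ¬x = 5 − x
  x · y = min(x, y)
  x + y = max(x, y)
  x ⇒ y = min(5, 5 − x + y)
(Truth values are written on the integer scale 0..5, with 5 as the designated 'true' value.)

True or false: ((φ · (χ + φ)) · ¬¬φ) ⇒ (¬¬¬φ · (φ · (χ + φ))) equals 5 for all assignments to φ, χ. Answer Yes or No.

Counterexample: take φ = 3, χ = 0.
χ + φ = 0 + 3 = 3
φ · (χ + φ) = 3 · 3 = 3
¬φ = ¬3 = 2
¬¬φ = ¬2 = 3
(φ · (χ + φ)) · ¬¬φ = 3 · 3 = 3
¬φ = ¬3 = 2
¬¬φ = ¬2 = 3
¬¬¬φ = ¬3 = 2
χ + φ = 0 + 3 = 3
φ · (χ + φ) = 3 · 3 = 3
¬¬¬φ · (φ · (χ + φ)) = 2 · 3 = 2
((φ · (χ + φ)) · ¬¬φ) ⇒ (¬¬¬φ · (φ · (χ + φ))) = 3 ⇒ 2 = 4
This gives 4 ≠ 5.

No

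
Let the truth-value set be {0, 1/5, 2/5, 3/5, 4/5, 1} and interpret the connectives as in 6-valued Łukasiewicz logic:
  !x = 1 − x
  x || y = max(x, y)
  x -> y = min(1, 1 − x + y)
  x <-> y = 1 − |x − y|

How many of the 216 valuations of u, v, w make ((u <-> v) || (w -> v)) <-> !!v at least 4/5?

value 1: 47 assignments (counts)
value 4/5: 49 assignments (counts)
value 3/5: 45 assignments
value 2/5: 39 assignments
value 1/5: 25 assignments
value 0: 11 assignments
So 96 of the 216 assignments meet the threshold.

96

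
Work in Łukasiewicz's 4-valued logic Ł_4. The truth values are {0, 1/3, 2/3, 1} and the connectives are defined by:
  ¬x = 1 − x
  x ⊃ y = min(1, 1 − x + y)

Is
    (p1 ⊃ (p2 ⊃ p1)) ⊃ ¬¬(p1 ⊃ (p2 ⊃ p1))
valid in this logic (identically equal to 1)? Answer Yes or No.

Yes

p1 = 0, p2 = 0 ↦ 1
p1 = 0, p2 = 1/3 ↦ 1
p1 = 0, p2 = 2/3 ↦ 1
p1 = 0, p2 = 1 ↦ 1
p1 = 1/3, p2 = 0 ↦ 1
p1 = 1/3, p2 = 1/3 ↦ 1
p1 = 1/3, p2 = 2/3 ↦ 1
p1 = 1/3, p2 = 1 ↦ 1
p1 = 2/3, p2 = 0 ↦ 1
p1 = 2/3, p2 = 1/3 ↦ 1
p1 = 2/3, p2 = 2/3 ↦ 1
p1 = 2/3, p2 = 1 ↦ 1
p1 = 1, p2 = 0 ↦ 1
p1 = 1, p2 = 1/3 ↦ 1
p1 = 1, p2 = 2/3 ↦ 1
p1 = 1, p2 = 1 ↦ 1
Every assignment gives a value ≥ 1.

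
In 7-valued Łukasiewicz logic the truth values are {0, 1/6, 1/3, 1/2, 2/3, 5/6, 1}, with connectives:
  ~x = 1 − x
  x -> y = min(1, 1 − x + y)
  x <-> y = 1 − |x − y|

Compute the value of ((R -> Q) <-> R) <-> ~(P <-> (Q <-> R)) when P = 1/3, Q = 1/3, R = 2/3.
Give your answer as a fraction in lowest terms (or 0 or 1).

1/3

R -> Q = 2/3 -> 1/3 = 2/3
(R -> Q) <-> R = 2/3 <-> 2/3 = 1
Q <-> R = 1/3 <-> 2/3 = 2/3
P <-> (Q <-> R) = 1/3 <-> 2/3 = 2/3
~(P <-> (Q <-> R)) = ~2/3 = 1/3
((R -> Q) <-> R) <-> ~(P <-> (Q <-> R)) = 1 <-> 1/3 = 1/3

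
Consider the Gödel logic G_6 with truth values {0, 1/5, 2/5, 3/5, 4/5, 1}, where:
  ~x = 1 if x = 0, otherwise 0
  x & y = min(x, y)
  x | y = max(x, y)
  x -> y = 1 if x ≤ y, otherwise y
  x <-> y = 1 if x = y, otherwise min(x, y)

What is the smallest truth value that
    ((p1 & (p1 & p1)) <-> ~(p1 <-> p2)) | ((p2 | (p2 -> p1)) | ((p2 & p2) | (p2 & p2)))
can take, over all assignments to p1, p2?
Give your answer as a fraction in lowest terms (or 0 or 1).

Take p1 = 0, p2 = 1/5:
p1 & p1 = 0 & 0 = 0
p1 & (p1 & p1) = 0 & 0 = 0
p1 <-> p2 = 0 <-> 1/5 = 0
~(p1 <-> p2) = ~0 = 1
(p1 & (p1 & p1)) <-> ~(p1 <-> p2) = 0 <-> 1 = 0
p2 -> p1 = 1/5 -> 0 = 0
p2 | (p2 -> p1) = 1/5 | 0 = 1/5
p2 & p2 = 1/5 & 1/5 = 1/5
p2 & p2 = 1/5 & 1/5 = 1/5
(p2 & p2) | (p2 & p2) = 1/5 | 1/5 = 1/5
(p2 | (p2 -> p1)) | ((p2 & p2) | (p2 & p2)) = 1/5 | 1/5 = 1/5
((p1 & (p1 & p1)) <-> ~(p1 <-> p2)) | ((p2 | (p2 -> p1)) | ((p2 & p2) | (p2 & p2))) = 0 | 1/5 = 1/5
No assignment yields a value below 1/5, so this is the minimum.

1/5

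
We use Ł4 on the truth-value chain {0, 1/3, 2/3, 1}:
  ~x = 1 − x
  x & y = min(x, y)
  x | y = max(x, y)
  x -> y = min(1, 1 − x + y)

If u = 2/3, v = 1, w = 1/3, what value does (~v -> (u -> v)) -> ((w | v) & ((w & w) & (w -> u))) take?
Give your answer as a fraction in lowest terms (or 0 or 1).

1/3

~v = ~1 = 0
u -> v = 2/3 -> 1 = 1
~v -> (u -> v) = 0 -> 1 = 1
w | v = 1/3 | 1 = 1
w & w = 1/3 & 1/3 = 1/3
w -> u = 1/3 -> 2/3 = 1
(w & w) & (w -> u) = 1/3 & 1 = 1/3
(w | v) & ((w & w) & (w -> u)) = 1 & 1/3 = 1/3
(~v -> (u -> v)) -> ((w | v) & ((w & w) & (w -> u))) = 1 -> 1/3 = 1/3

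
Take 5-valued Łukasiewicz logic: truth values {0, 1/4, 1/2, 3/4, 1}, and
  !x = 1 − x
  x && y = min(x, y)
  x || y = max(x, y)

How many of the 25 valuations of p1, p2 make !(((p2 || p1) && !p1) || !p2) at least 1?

1

value 1: 1 assignment (counts)
value 3/4: 3 assignments
value 1/2: 7 assignments
value 1/4: 8 assignments
value 0: 6 assignments
So 1 of the 25 assignments meets the threshold.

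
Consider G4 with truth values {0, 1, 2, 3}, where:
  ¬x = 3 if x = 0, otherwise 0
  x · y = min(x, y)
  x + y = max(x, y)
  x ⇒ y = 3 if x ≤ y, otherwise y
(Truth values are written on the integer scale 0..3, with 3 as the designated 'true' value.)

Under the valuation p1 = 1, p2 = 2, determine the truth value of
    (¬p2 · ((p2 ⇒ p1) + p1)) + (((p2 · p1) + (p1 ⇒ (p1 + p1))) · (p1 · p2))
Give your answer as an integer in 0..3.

1

¬p2 = ¬2 = 0
p2 ⇒ p1 = 2 ⇒ 1 = 1
(p2 ⇒ p1) + p1 = 1 + 1 = 1
¬p2 · ((p2 ⇒ p1) + p1) = 0 · 1 = 0
p2 · p1 = 2 · 1 = 1
p1 + p1 = 1 + 1 = 1
p1 ⇒ (p1 + p1) = 1 ⇒ 1 = 3
(p2 · p1) + (p1 ⇒ (p1 + p1)) = 1 + 3 = 3
p1 · p2 = 1 · 2 = 1
((p2 · p1) + (p1 ⇒ (p1 + p1))) · (p1 · p2) = 3 · 1 = 1
(¬p2 · ((p2 ⇒ p1) + p1)) + (((p2 · p1) + (p1 ⇒ (p1 + p1))) · (p1 · p2)) = 0 + 1 = 1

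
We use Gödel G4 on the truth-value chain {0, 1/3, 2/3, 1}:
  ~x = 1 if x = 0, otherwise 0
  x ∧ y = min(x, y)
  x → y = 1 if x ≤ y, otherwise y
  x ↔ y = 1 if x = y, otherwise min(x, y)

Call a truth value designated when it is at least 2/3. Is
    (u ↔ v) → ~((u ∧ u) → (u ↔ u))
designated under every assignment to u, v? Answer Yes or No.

Counterexample: take u = 0, v = 0.
u ↔ v = 0 ↔ 0 = 1
u ∧ u = 0 ∧ 0 = 0
u ↔ u = 0 ↔ 0 = 1
(u ∧ u) → (u ↔ u) = 0 → 1 = 1
~((u ∧ u) → (u ↔ u)) = ~1 = 0
(u ↔ v) → ~((u ∧ u) → (u ↔ u)) = 1 → 0 = 0
This gives 0, which is below 2/3.

No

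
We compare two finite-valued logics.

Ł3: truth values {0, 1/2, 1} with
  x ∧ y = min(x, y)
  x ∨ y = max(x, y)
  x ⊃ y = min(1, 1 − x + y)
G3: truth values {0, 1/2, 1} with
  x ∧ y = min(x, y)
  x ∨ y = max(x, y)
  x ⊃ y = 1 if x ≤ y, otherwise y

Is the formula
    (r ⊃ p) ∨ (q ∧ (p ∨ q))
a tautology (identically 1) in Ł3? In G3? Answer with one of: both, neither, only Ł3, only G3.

In Ł3: at p = 0, q = 0, r = 1/2 the value is 1/2 — not a tautology.
In G3: at p = 0, q = 0, r = 1/2 the value is 0 — not a tautology.

neither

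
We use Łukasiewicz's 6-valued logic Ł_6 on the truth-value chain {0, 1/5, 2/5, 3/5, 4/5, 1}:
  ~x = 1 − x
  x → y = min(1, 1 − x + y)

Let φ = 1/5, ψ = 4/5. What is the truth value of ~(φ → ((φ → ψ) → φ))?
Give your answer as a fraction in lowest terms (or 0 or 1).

0

φ → ψ = 1/5 → 4/5 = 1
(φ → ψ) → φ = 1 → 1/5 = 1/5
φ → ((φ → ψ) → φ) = 1/5 → 1/5 = 1
~(φ → ((φ → ψ) → φ)) = ~1 = 0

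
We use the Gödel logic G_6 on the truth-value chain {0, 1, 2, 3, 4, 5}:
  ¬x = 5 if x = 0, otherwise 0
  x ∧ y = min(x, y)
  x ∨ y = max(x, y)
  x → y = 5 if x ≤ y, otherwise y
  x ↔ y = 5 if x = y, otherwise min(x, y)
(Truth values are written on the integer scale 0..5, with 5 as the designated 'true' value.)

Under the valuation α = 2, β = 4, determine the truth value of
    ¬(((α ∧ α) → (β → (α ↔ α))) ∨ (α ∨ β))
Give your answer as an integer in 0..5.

α ∧ α = 2 ∧ 2 = 2
α ↔ α = 2 ↔ 2 = 5
β → (α ↔ α) = 4 → 5 = 5
(α ∧ α) → (β → (α ↔ α)) = 2 → 5 = 5
α ∨ β = 2 ∨ 4 = 4
((α ∧ α) → (β → (α ↔ α))) ∨ (α ∨ β) = 5 ∨ 4 = 5
¬(((α ∧ α) → (β → (α ↔ α))) ∨ (α ∨ β)) = ¬5 = 0

0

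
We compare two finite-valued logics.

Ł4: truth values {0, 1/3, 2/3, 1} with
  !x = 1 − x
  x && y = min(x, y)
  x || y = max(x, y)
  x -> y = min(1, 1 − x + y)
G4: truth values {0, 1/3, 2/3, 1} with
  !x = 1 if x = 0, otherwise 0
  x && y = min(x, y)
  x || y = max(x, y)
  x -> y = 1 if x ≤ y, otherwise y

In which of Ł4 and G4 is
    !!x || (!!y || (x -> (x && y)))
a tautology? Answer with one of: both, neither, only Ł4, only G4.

In Ł4: at x = 1/3, y = 0 the value is 2/3 — not a tautology.
In G4: every assignment gives 1 — tautology.

only G4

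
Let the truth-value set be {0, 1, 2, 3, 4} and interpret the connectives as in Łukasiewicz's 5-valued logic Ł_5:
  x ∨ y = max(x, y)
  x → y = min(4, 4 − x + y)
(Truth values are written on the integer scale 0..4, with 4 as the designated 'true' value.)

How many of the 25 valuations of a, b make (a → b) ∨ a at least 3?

24

value 4: 19 assignments (counts)
value 3: 5 assignments (counts)
value 2: 1 assignment
So 24 of the 25 assignments meet the threshold.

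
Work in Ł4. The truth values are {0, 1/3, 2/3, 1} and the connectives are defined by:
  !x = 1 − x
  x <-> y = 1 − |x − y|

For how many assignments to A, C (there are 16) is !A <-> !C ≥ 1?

A = 0, C = 0 ↦ 1  ≥
A = 0, C = 1/3 ↦ 2/3  <
A = 0, C = 2/3 ↦ 1/3  <
A = 0, C = 1 ↦ 0  <
A = 1/3, C = 0 ↦ 2/3  <
A = 1/3, C = 1/3 ↦ 1  ≥
A = 1/3, C = 2/3 ↦ 2/3  <
A = 1/3, C = 1 ↦ 1/3  <
A = 2/3, C = 0 ↦ 1/3  <
A = 2/3, C = 1/3 ↦ 2/3  <
A = 2/3, C = 2/3 ↦ 1  ≥
A = 2/3, C = 1 ↦ 2/3  <
A = 1, C = 0 ↦ 0  <
A = 1, C = 1/3 ↦ 1/3  <
A = 1, C = 2/3 ↦ 2/3  <
A = 1, C = 1 ↦ 1  ≥
So 4 of the 16 assignments meet the threshold.

4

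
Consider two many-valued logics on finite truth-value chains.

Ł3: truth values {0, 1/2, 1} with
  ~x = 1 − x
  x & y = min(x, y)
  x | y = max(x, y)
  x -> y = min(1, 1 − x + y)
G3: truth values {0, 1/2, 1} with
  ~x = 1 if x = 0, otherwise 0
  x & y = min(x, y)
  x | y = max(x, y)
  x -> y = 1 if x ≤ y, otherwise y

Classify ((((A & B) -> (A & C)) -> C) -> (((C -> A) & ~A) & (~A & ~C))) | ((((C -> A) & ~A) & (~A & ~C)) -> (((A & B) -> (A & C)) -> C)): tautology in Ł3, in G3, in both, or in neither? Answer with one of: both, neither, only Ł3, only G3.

In Ł3: every assignment gives 1 — tautology.
In G3: every assignment gives 1 — tautology.

both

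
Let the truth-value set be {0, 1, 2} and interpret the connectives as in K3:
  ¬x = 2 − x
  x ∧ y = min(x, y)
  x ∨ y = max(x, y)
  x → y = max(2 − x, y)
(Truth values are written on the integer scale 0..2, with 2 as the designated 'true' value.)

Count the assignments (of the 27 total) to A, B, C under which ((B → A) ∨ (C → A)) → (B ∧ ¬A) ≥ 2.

value 2: 3 assignments (counts)
value 1: 9 assignments
value 0: 15 assignments
So 3 of the 27 assignments meet the threshold.

3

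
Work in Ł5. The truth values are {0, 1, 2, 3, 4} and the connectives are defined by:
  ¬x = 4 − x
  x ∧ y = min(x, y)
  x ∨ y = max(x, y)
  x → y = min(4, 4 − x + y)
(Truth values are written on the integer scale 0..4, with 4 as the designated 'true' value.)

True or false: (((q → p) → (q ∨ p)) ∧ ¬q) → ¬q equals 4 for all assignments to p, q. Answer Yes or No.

At p = 1, q = 1, for instance:
q → p = 1 → 1 = 4
q ∨ p = 1 ∨ 1 = 1
(q → p) → (q ∨ p) = 4 → 1 = 1
¬q = ¬1 = 3
((q → p) → (q ∨ p)) ∧ ¬q = 1 ∧ 3 = 1
(((q → p) → (q ∨ p)) ∧ ¬q) → ¬q = 1 → 3 = 4
and checking the remaining 24 assignments likewise gives ≥ 4 in every case.

Yes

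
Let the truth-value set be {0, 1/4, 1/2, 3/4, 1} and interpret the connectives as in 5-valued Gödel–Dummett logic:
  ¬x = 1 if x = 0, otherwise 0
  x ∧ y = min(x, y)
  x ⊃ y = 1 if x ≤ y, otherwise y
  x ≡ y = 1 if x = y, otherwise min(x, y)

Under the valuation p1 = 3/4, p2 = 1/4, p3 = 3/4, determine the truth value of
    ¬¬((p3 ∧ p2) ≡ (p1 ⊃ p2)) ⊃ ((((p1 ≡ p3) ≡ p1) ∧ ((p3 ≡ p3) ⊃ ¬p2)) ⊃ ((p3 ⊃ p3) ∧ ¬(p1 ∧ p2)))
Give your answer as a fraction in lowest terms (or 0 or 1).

1

p3 ∧ p2 = 3/4 ∧ 1/4 = 1/4
p1 ⊃ p2 = 3/4 ⊃ 1/4 = 1/4
(p3 ∧ p2) ≡ (p1 ⊃ p2) = 1/4 ≡ 1/4 = 1
¬((p3 ∧ p2) ≡ (p1 ⊃ p2)) = ¬1 = 0
¬¬((p3 ∧ p2) ≡ (p1 ⊃ p2)) = ¬0 = 1
p1 ≡ p3 = 3/4 ≡ 3/4 = 1
(p1 ≡ p3) ≡ p1 = 1 ≡ 3/4 = 3/4
p3 ≡ p3 = 3/4 ≡ 3/4 = 1
¬p2 = ¬1/4 = 0
(p3 ≡ p3) ⊃ ¬p2 = 1 ⊃ 0 = 0
((p1 ≡ p3) ≡ p1) ∧ ((p3 ≡ p3) ⊃ ¬p2) = 3/4 ∧ 0 = 0
p3 ⊃ p3 = 3/4 ⊃ 3/4 = 1
p1 ∧ p2 = 3/4 ∧ 1/4 = 1/4
¬(p1 ∧ p2) = ¬1/4 = 0
(p3 ⊃ p3) ∧ ¬(p1 ∧ p2) = 1 ∧ 0 = 0
(((p1 ≡ p3) ≡ p1) ∧ ((p3 ≡ p3) ⊃ ¬p2)) ⊃ ((p3 ⊃ p3) ∧ ¬(p1 ∧ p2)) = 0 ⊃ 0 = 1
¬¬((p3 ∧ p2) ≡ (p1 ⊃ p2)) ⊃ ((((p1 ≡ p3) ≡ p1) ∧ ((p3 ≡ p3) ⊃ ¬p2)) ⊃ ((p3 ⊃ p3) ∧ ¬(p1 ∧ p2))) = 1 ⊃ 1 = 1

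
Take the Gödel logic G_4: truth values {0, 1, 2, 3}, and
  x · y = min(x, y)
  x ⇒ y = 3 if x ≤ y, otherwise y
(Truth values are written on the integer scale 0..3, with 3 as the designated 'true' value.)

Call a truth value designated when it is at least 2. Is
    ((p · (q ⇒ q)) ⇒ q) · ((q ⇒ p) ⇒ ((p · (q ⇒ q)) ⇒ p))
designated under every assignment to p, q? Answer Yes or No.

Counterexample: take p = 1, q = 0.
q ⇒ q = 0 ⇒ 0 = 3
p · (q ⇒ q) = 1 · 3 = 1
(p · (q ⇒ q)) ⇒ q = 1 ⇒ 0 = 0
q ⇒ p = 0 ⇒ 1 = 3
(p · (q ⇒ q)) ⇒ p = 1 ⇒ 1 = 3
(q ⇒ p) ⇒ ((p · (q ⇒ q)) ⇒ p) = 3 ⇒ 3 = 3
((p · (q ⇒ q)) ⇒ q) · ((q ⇒ p) ⇒ ((p · (q ⇒ q)) ⇒ p)) = 0 · 3 = 0
This gives 0, which is below 2.

No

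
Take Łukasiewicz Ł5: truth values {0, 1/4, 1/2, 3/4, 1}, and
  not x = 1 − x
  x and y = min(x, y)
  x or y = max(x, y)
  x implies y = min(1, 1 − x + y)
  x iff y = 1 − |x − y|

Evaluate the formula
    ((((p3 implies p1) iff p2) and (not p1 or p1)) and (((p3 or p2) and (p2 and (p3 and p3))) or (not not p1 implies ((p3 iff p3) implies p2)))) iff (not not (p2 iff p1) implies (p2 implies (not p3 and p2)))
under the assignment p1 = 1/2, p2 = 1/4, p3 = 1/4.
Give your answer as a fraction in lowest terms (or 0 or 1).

1/4

p3 implies p1 = 1/4 implies 1/2 = 1
(p3 implies p1) iff p2 = 1 iff 1/4 = 1/4
not p1 = not 1/2 = 1/2
not p1 or p1 = 1/2 or 1/2 = 1/2
((p3 implies p1) iff p2) and (not p1 or p1) = 1/4 and 1/2 = 1/4
p3 or p2 = 1/4 or 1/4 = 1/4
p3 and p3 = 1/4 and 1/4 = 1/4
p2 and (p3 and p3) = 1/4 and 1/4 = 1/4
(p3 or p2) and (p2 and (p3 and p3)) = 1/4 and 1/4 = 1/4
not p1 = not 1/2 = 1/2
not not p1 = not 1/2 = 1/2
p3 iff p3 = 1/4 iff 1/4 = 1
(p3 iff p3) implies p2 = 1 implies 1/4 = 1/4
not not p1 implies ((p3 iff p3) implies p2) = 1/2 implies 1/4 = 3/4
((p3 or p2) and (p2 and (p3 and p3))) or (not not p1 implies ((p3 iff p3) implies p2)) = 1/4 or 3/4 = 3/4
(((p3 implies p1) iff p2) and (not p1 or p1)) and (((p3 or p2) and (p2 and (p3 and p3))) or (not not p1 implies ((p3 iff p3) implies p2))) = 1/4 and 3/4 = 1/4
p2 iff p1 = 1/4 iff 1/2 = 3/4
not (p2 iff p1) = not 3/4 = 1/4
not not (p2 iff p1) = not 1/4 = 3/4
not p3 = not 1/4 = 3/4
not p3 and p2 = 3/4 and 1/4 = 1/4
p2 implies (not p3 and p2) = 1/4 implies 1/4 = 1
not not (p2 iff p1) implies (p2 implies (not p3 and p2)) = 3/4 implies 1 = 1
((((p3 implies p1) iff p2) and (not p1 or p1)) and (((p3 or p2) and (p2 and (p3 and p3))) or (not not p1 implies ((p3 iff p3) implies p2)))) iff (not not (p2 iff p1) implies (p2 implies (not p3 and p2))) = 1/4 iff 1 = 1/4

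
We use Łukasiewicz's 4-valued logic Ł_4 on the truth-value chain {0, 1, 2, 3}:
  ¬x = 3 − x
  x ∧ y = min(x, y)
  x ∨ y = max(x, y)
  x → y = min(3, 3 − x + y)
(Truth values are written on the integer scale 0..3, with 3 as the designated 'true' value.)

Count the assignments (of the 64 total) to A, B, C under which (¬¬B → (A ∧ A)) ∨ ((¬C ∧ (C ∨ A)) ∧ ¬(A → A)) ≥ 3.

value 3: 40 assignments (counts)
value 2: 12 assignments
value 1: 8 assignments
value 0: 4 assignments
So 40 of the 64 assignments meet the threshold.

40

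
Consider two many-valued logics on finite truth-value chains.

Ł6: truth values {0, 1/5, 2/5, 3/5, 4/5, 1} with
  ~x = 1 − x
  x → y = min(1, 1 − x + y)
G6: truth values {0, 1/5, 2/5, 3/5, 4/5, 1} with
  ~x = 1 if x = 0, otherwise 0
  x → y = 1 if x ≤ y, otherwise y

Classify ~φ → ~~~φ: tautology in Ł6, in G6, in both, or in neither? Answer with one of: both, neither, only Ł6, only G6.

both

In Ł6: every assignment gives 1 — tautology.
In G6: every assignment gives 1 — tautology.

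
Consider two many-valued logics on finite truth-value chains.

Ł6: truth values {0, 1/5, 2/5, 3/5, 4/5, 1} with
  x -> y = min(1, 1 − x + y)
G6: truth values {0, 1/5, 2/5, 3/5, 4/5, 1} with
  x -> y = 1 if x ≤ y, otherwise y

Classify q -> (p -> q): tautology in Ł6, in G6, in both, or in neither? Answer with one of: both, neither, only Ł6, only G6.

In Ł6: every assignment gives 1 — tautology.
In G6: every assignment gives 1 — tautology.

both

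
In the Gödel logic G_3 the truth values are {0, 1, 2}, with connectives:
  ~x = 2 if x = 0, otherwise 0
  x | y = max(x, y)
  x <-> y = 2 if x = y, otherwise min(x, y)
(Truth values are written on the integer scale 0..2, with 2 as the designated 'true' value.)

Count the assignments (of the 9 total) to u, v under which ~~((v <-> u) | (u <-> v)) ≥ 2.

u = 0, v = 0 ↦ 2  ≥
u = 0, v = 1 ↦ 0  <
u = 0, v = 2 ↦ 0  <
u = 1, v = 0 ↦ 0  <
u = 1, v = 1 ↦ 2  ≥
u = 1, v = 2 ↦ 2  ≥
u = 2, v = 0 ↦ 0  <
u = 2, v = 1 ↦ 2  ≥
u = 2, v = 2 ↦ 2  ≥
So 5 of the 9 assignments meet the threshold.

5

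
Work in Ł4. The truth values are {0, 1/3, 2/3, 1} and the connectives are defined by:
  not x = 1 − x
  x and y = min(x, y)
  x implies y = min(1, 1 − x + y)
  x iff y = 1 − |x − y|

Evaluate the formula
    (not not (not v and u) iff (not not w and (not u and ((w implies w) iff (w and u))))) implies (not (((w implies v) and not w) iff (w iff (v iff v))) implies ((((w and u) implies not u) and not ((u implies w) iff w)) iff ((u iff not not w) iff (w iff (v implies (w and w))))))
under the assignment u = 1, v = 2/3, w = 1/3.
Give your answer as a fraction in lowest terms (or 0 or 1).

1

not v = not 2/3 = 1/3
not v and u = 1/3 and 1 = 1/3
not (not v and u) = not 1/3 = 2/3
not not (not v and u) = not 2/3 = 1/3
not w = not 1/3 = 2/3
not not w = not 2/3 = 1/3
not u = not 1 = 0
w implies w = 1/3 implies 1/3 = 1
w and u = 1/3 and 1 = 1/3
(w implies w) iff (w and u) = 1 iff 1/3 = 1/3
not u and ((w implies w) iff (w and u)) = 0 and 1/3 = 0
not not w and (not u and ((w implies w) iff (w and u))) = 1/3 and 0 = 0
not not (not v and u) iff (not not w and (not u and ((w implies w) iff (w and u)))) = 1/3 iff 0 = 2/3
w implies v = 1/3 implies 2/3 = 1
not w = not 1/3 = 2/3
(w implies v) and not w = 1 and 2/3 = 2/3
v iff v = 2/3 iff 2/3 = 1
w iff (v iff v) = 1/3 iff 1 = 1/3
((w implies v) and not w) iff (w iff (v iff v)) = 2/3 iff 1/3 = 2/3
not (((w implies v) and not w) iff (w iff (v iff v))) = not 2/3 = 1/3
w and u = 1/3 and 1 = 1/3
not u = not 1 = 0
(w and u) implies not u = 1/3 implies 0 = 2/3
u implies w = 1 implies 1/3 = 1/3
(u implies w) iff w = 1/3 iff 1/3 = 1
not ((u implies w) iff w) = not 1 = 0
((w and u) implies not u) and not ((u implies w) iff w) = 2/3 and 0 = 0
not w = not 1/3 = 2/3
not not w = not 2/3 = 1/3
u iff not not w = 1 iff 1/3 = 1/3
w and w = 1/3 and 1/3 = 1/3
v implies (w and w) = 2/3 implies 1/3 = 2/3
w iff (v implies (w and w)) = 1/3 iff 2/3 = 2/3
(u iff not not w) iff (w iff (v implies (w and w))) = 1/3 iff 2/3 = 2/3
(((w and u) implies not u) and not ((u implies w) iff w)) iff ((u iff not not w) iff (w iff (v implies (w and w)))) = 0 iff 2/3 = 1/3
not (((w implies v) and not w) iff (w iff (v iff v))) implies ((((w and u) implies not u) and not ((u implies w) iff w)) iff ((u iff not not w) iff (w iff (v implies (w and w))))) = 1/3 implies 1/3 = 1
(not not (not v and u) iff (not not w and (not u and ((w implies w) iff (w and u))))) implies (not (((w implies v) and not w) iff (w iff (v iff v))) implies ((((w and u) implies not u) and not ((u implies w) iff w)) iff ((u iff not not w) iff (w iff (v implies (w and w)))))) = 2/3 implies 1 = 1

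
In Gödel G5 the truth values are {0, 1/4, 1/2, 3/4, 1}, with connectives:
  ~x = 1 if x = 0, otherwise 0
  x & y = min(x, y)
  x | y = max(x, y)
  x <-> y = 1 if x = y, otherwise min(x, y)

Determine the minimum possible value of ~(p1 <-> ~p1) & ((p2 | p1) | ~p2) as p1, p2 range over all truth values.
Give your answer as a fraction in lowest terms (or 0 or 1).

Take p1 = 0, p2 = 1/4:
~p1 = ~0 = 1
p1 <-> ~p1 = 0 <-> 1 = 0
~(p1 <-> ~p1) = ~0 = 1
p2 | p1 = 1/4 | 0 = 1/4
~p2 = ~1/4 = 0
(p2 | p1) | ~p2 = 1/4 | 0 = 1/4
~(p1 <-> ~p1) & ((p2 | p1) | ~p2) = 1 & 1/4 = 1/4
No assignment yields a value below 1/4, so this is the minimum.

1/4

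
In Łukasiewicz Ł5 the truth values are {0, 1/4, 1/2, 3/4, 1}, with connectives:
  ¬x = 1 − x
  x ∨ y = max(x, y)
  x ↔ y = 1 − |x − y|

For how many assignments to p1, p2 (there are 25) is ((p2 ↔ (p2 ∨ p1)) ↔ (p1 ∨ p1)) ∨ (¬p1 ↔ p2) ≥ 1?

8

value 1: 8 assignments (counts)
value 3/4: 10 assignments
value 1/2: 5 assignments
value 1/4: 1 assignment
value 0: 1 assignment
So 8 of the 25 assignments meet the threshold.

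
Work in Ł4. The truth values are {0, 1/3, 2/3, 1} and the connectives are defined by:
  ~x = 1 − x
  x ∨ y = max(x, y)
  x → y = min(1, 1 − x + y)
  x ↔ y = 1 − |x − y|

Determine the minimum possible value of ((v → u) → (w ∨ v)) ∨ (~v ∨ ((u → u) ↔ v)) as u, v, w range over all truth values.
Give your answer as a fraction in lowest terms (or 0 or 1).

2/3

Take u = 0, v = 1/3, w = 0:
v → u = 1/3 → 0 = 2/3
w ∨ v = 0 ∨ 1/3 = 1/3
(v → u) → (w ∨ v) = 2/3 → 1/3 = 2/3
~v = ~1/3 = 2/3
u → u = 0 → 0 = 1
(u → u) ↔ v = 1 ↔ 1/3 = 1/3
~v ∨ ((u → u) ↔ v) = 2/3 ∨ 1/3 = 2/3
((v → u) → (w ∨ v)) ∨ (~v ∨ ((u → u) ↔ v)) = 2/3 ∨ 2/3 = 2/3
No assignment yields a value below 2/3, so this is the minimum.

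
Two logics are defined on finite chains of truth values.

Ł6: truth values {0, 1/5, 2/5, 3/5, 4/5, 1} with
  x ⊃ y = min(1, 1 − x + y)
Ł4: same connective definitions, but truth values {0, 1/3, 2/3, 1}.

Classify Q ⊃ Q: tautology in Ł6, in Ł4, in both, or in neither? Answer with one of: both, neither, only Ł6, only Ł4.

both

In Ł6: every assignment gives 1 — tautology.
In Ł4: every assignment gives 1 — tautology.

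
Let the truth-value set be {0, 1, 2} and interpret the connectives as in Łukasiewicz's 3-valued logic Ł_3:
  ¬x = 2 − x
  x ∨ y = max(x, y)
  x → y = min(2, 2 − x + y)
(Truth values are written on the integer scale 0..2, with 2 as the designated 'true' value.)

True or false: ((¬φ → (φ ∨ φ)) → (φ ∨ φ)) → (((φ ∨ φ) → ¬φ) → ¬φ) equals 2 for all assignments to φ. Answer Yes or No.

φ = 0 ↦ 2
φ = 1 ↦ 2
φ = 2 ↦ 2
Every assignment gives a value ≥ 2.

Yes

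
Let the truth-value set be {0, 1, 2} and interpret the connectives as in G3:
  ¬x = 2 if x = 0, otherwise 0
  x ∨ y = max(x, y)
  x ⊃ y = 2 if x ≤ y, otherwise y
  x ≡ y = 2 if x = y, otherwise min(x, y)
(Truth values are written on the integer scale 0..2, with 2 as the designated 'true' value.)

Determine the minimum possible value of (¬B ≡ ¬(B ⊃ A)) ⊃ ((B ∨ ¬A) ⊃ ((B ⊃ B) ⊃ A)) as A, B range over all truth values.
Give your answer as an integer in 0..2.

1

Take A = 1, B = 2:
¬B = ¬2 = 0
B ⊃ A = 2 ⊃ 1 = 1
¬(B ⊃ A) = ¬1 = 0
¬B ≡ ¬(B ⊃ A) = 0 ≡ 0 = 2
¬A = ¬1 = 0
B ∨ ¬A = 2 ∨ 0 = 2
B ⊃ B = 2 ⊃ 2 = 2
(B ⊃ B) ⊃ A = 2 ⊃ 1 = 1
(B ∨ ¬A) ⊃ ((B ⊃ B) ⊃ A) = 2 ⊃ 1 = 1
(¬B ≡ ¬(B ⊃ A)) ⊃ ((B ∨ ¬A) ⊃ ((B ⊃ B) ⊃ A)) = 2 ⊃ 1 = 1
No assignment yields a value below 1, so this is the minimum.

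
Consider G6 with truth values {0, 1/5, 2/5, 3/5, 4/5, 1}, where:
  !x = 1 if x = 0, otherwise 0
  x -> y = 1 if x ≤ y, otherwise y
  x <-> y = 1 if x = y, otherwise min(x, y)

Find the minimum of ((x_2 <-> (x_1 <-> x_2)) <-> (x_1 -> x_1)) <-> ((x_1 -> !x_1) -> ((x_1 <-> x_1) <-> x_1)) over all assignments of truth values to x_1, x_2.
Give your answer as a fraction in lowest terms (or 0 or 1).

1/5

Take x_1 = 1/5, x_2 = 1/5:
x_1 <-> x_2 = 1/5 <-> 1/5 = 1
x_2 <-> (x_1 <-> x_2) = 1/5 <-> 1 = 1/5
x_1 -> x_1 = 1/5 -> 1/5 = 1
(x_2 <-> (x_1 <-> x_2)) <-> (x_1 -> x_1) = 1/5 <-> 1 = 1/5
!x_1 = !1/5 = 0
x_1 -> !x_1 = 1/5 -> 0 = 0
x_1 <-> x_1 = 1/5 <-> 1/5 = 1
(x_1 <-> x_1) <-> x_1 = 1 <-> 1/5 = 1/5
(x_1 -> !x_1) -> ((x_1 <-> x_1) <-> x_1) = 0 -> 1/5 = 1
((x_2 <-> (x_1 <-> x_2)) <-> (x_1 -> x_1)) <-> ((x_1 -> !x_1) -> ((x_1 <-> x_1) <-> x_1)) = 1/5 <-> 1 = 1/5
No assignment yields a value below 1/5, so this is the minimum.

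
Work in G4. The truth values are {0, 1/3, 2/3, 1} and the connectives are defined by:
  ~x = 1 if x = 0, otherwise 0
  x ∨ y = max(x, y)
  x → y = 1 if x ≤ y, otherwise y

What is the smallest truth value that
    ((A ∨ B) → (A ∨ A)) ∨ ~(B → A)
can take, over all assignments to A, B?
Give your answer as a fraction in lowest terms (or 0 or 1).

1/3

Take A = 1/3, B = 2/3:
A ∨ B = 1/3 ∨ 2/3 = 2/3
A ∨ A = 1/3 ∨ 1/3 = 1/3
(A ∨ B) → (A ∨ A) = 2/3 → 1/3 = 1/3
B → A = 2/3 → 1/3 = 1/3
~(B → A) = ~1/3 = 0
((A ∨ B) → (A ∨ A)) ∨ ~(B → A) = 1/3 ∨ 0 = 1/3
No assignment yields a value below 1/3, so this is the minimum.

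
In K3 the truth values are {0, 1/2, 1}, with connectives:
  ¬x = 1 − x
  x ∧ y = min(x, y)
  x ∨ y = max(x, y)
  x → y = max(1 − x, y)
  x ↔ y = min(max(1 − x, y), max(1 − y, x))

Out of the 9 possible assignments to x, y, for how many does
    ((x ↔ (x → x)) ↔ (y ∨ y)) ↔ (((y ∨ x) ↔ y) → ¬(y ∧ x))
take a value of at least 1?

1

x = 0, y = 0 ↦ 1  ≥
x = 0, y = 1/2 ↦ 1/2  <
x = 0, y = 1 ↦ 0  <
x = 1/2, y = 0 ↦ 1/2  <
x = 1/2, y = 1/2 ↦ 1/2  <
x = 1/2, y = 1 ↦ 1/2  <
x = 1, y = 0 ↦ 0  <
x = 1, y = 1/2 ↦ 1/2  <
x = 1, y = 1 ↦ 0  <
So 1 of the 9 assignments meets the threshold.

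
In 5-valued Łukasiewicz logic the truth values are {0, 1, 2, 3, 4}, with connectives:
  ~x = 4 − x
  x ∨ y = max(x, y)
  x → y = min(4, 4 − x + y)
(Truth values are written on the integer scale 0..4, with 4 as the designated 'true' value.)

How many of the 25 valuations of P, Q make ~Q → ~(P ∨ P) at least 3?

19

value 4: 15 assignments (counts)
value 3: 4 assignments (counts)
value 2: 3 assignments
value 1: 2 assignments
value 0: 1 assignment
So 19 of the 25 assignments meet the threshold.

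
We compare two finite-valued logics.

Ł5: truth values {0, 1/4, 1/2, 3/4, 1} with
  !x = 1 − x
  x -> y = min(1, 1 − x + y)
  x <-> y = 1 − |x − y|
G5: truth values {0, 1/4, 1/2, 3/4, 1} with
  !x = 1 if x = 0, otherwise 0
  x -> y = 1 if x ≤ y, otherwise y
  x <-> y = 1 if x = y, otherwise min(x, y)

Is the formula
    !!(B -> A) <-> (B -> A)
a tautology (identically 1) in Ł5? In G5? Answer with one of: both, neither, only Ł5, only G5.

In Ł5: every assignment gives 1 — tautology.
In G5: at A = 1/4, B = 1/2 the value is 1/4 — not a tautology.

only Ł5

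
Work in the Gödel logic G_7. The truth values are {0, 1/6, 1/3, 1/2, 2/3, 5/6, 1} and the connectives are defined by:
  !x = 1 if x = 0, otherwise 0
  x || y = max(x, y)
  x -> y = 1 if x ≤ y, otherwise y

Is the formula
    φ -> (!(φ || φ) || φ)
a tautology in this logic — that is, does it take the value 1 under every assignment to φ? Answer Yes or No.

Yes

φ = 0 ↦ 1
φ = 1/6 ↦ 1
φ = 1/3 ↦ 1
φ = 1/2 ↦ 1
φ = 2/3 ↦ 1
φ = 5/6 ↦ 1
φ = 1 ↦ 1
Every assignment gives a value ≥ 1.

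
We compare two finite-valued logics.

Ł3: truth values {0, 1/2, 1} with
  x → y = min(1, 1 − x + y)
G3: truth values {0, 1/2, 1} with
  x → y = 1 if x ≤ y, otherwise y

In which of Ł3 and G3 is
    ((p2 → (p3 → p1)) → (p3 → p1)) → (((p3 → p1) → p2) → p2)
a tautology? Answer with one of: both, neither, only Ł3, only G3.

only Ł3

In Ł3: every assignment gives 1 — tautology.
In G3: at p1 = 0, p2 = 1/2, p3 = 1/2 the value is 1/2 — not a tautology.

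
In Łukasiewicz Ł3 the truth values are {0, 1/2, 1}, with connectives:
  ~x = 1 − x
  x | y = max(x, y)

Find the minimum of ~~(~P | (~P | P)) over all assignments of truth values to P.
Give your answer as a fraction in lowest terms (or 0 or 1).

1/2

Take P = 1/2:
~P = ~1/2 = 1/2
~P = ~1/2 = 1/2
~P | P = 1/2 | 1/2 = 1/2
~P | (~P | P) = 1/2 | 1/2 = 1/2
~(~P | (~P | P)) = ~1/2 = 1/2
~~(~P | (~P | P)) = ~1/2 = 1/2
No assignment yields a value below 1/2, so this is the minimum.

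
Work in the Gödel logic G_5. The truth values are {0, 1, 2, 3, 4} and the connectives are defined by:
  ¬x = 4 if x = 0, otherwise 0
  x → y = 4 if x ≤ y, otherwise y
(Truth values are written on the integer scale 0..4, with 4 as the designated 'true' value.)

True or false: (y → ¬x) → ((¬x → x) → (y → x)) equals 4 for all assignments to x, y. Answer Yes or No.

At x = 2, y = 4, for instance:
¬x = ¬2 = 0
y → ¬x = 4 → 0 = 0
¬x → x = 0 → 2 = 4
y → x = 4 → 2 = 2
(¬x → x) → (y → x) = 4 → 2 = 2
(y → ¬x) → ((¬x → x) → (y → x)) = 0 → 2 = 4
and checking the remaining 24 assignments likewise gives ≥ 4 in every case.

Yes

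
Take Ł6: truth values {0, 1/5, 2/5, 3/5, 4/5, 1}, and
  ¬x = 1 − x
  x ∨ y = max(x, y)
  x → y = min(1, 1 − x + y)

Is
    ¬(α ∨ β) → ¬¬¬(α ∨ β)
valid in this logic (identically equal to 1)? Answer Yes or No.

Yes

At α = 3/5, β = 0, for instance:
α ∨ β = 3/5 ∨ 0 = 3/5
¬(α ∨ β) = ¬3/5 = 2/5
¬¬(α ∨ β) = ¬2/5 = 3/5
¬¬¬(α ∨ β) = ¬3/5 = 2/5
¬(α ∨ β) → ¬¬¬(α ∨ β) = 2/5 → 2/5 = 1
and checking the remaining 35 assignments likewise gives ≥ 1 in every case.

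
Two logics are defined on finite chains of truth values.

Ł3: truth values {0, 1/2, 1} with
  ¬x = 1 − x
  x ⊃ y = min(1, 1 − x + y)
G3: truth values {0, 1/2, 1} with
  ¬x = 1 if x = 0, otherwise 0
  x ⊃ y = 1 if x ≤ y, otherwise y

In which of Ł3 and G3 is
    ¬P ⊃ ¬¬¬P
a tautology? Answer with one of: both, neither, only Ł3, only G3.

both

In Ł3: every assignment gives 1 — tautology.
In G3: every assignment gives 1 — tautology.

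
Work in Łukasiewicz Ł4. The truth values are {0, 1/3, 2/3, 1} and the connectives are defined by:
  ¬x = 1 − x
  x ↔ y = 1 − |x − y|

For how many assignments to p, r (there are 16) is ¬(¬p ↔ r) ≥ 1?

p = 0, r = 0 ↦ 1  ≥
p = 0, r = 1/3 ↦ 2/3  <
p = 0, r = 2/3 ↦ 1/3  <
p = 0, r = 1 ↦ 0  <
p = 1/3, r = 0 ↦ 2/3  <
p = 1/3, r = 1/3 ↦ 1/3  <
p = 1/3, r = 2/3 ↦ 0  <
p = 1/3, r = 1 ↦ 1/3  <
p = 2/3, r = 0 ↦ 1/3  <
p = 2/3, r = 1/3 ↦ 0  <
p = 2/3, r = 2/3 ↦ 1/3  <
p = 2/3, r = 1 ↦ 2/3  <
p = 1, r = 0 ↦ 0  <
p = 1, r = 1/3 ↦ 1/3  <
p = 1, r = 2/3 ↦ 2/3  <
p = 1, r = 1 ↦ 1  ≥
So 2 of the 16 assignments meet the threshold.

2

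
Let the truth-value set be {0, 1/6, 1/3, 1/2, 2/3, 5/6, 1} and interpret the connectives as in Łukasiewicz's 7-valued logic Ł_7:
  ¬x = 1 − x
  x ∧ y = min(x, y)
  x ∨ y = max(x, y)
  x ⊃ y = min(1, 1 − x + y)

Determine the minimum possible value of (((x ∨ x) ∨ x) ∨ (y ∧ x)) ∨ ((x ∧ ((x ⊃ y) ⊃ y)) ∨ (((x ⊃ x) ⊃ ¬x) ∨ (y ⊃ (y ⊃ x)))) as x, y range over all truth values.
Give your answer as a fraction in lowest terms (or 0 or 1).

Take x = 1/2, y = 1:
x ∨ x = 1/2 ∨ 1/2 = 1/2
(x ∨ x) ∨ x = 1/2 ∨ 1/2 = 1/2
y ∧ x = 1 ∧ 1/2 = 1/2
((x ∨ x) ∨ x) ∨ (y ∧ x) = 1/2 ∨ 1/2 = 1/2
x ⊃ y = 1/2 ⊃ 1 = 1
(x ⊃ y) ⊃ y = 1 ⊃ 1 = 1
x ∧ ((x ⊃ y) ⊃ y) = 1/2 ∧ 1 = 1/2
x ⊃ x = 1/2 ⊃ 1/2 = 1
¬x = ¬1/2 = 1/2
(x ⊃ x) ⊃ ¬x = 1 ⊃ 1/2 = 1/2
y ⊃ x = 1 ⊃ 1/2 = 1/2
y ⊃ (y ⊃ x) = 1 ⊃ 1/2 = 1/2
((x ⊃ x) ⊃ ¬x) ∨ (y ⊃ (y ⊃ x)) = 1/2 ∨ 1/2 = 1/2
(x ∧ ((x ⊃ y) ⊃ y)) ∨ (((x ⊃ x) ⊃ ¬x) ∨ (y ⊃ (y ⊃ x))) = 1/2 ∨ 1/2 = 1/2
(((x ∨ x) ∨ x) ∨ (y ∧ x)) ∨ ((x ∧ ((x ⊃ y) ⊃ y)) ∨ (((x ⊃ x) ⊃ ¬x) ∨ (y ⊃ (y ⊃ x)))) = 1/2 ∨ 1/2 = 1/2
No assignment yields a value below 1/2, so this is the minimum.

1/2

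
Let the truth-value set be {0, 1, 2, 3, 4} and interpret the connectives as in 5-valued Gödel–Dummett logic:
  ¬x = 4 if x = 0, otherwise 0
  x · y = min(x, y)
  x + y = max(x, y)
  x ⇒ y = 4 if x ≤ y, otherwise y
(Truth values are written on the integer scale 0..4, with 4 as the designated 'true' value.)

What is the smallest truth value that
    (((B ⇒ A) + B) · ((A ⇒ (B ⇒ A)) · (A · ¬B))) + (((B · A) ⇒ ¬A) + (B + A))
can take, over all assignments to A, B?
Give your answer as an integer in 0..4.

1

Take A = 1, B = 1:
B ⇒ A = 1 ⇒ 1 = 4
(B ⇒ A) + B = 4 + 1 = 4
B ⇒ A = 1 ⇒ 1 = 4
A ⇒ (B ⇒ A) = 1 ⇒ 4 = 4
¬B = ¬1 = 0
A · ¬B = 1 · 0 = 0
(A ⇒ (B ⇒ A)) · (A · ¬B) = 4 · 0 = 0
((B ⇒ A) + B) · ((A ⇒ (B ⇒ A)) · (A · ¬B)) = 4 · 0 = 0
B · A = 1 · 1 = 1
¬A = ¬1 = 0
(B · A) ⇒ ¬A = 1 ⇒ 0 = 0
B + A = 1 + 1 = 1
((B · A) ⇒ ¬A) + (B + A) = 0 + 1 = 1
(((B ⇒ A) + B) · ((A ⇒ (B ⇒ A)) · (A · ¬B))) + (((B · A) ⇒ ¬A) + (B + A)) = 0 + 1 = 1
No assignment yields a value below 1, so this is the minimum.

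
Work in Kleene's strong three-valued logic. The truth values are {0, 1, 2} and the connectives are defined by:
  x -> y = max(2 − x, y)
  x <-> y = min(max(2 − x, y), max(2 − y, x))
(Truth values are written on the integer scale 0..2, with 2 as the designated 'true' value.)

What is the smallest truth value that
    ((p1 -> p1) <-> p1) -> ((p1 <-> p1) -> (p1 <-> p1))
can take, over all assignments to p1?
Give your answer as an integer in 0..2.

1

Take p1 = 1:
p1 -> p1 = 1 -> 1 = 1
(p1 -> p1) <-> p1 = 1 <-> 1 = 1
p1 <-> p1 = 1 <-> 1 = 1
p1 <-> p1 = 1 <-> 1 = 1
(p1 <-> p1) -> (p1 <-> p1) = 1 -> 1 = 1
((p1 -> p1) <-> p1) -> ((p1 <-> p1) -> (p1 <-> p1)) = 1 -> 1 = 1
No assignment yields a value below 1, so this is the minimum.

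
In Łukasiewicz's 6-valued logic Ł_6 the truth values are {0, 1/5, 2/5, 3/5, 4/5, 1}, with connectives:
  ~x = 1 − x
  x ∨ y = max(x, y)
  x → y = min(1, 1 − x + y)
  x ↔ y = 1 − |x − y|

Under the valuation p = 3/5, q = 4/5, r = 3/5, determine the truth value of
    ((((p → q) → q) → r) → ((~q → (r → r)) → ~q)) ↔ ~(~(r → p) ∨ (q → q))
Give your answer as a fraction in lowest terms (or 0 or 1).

p → q = 3/5 → 4/5 = 1
(p → q) → q = 1 → 4/5 = 4/5
((p → q) → q) → r = 4/5 → 3/5 = 4/5
~q = ~4/5 = 1/5
r → r = 3/5 → 3/5 = 1
~q → (r → r) = 1/5 → 1 = 1
~q = ~4/5 = 1/5
(~q → (r → r)) → ~q = 1 → 1/5 = 1/5
(((p → q) → q) → r) → ((~q → (r → r)) → ~q) = 4/5 → 1/5 = 2/5
r → p = 3/5 → 3/5 = 1
~(r → p) = ~1 = 0
q → q = 4/5 → 4/5 = 1
~(r → p) ∨ (q → q) = 0 ∨ 1 = 1
~(~(r → p) ∨ (q → q)) = ~1 = 0
((((p → q) → q) → r) → ((~q → (r → r)) → ~q)) ↔ ~(~(r → p) ∨ (q → q)) = 2/5 ↔ 0 = 3/5

3/5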